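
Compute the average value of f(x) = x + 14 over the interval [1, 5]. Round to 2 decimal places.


Average value = 1/(b-a) * integral from a to b of f(x) dx
First compute the integral of x + 14:
F(x) = (1/2)x^2 + 14x
F(5) = 1/2 * 25 + 14 * 5 = 165/2
F(1) = 1/2 * 1 + 14 * 1 = 29/2
Integral = 165/2 - 29/2 = 68
Average = 68 / (5 - 1) = 68 / 4
= 17 = 17.00

17.00


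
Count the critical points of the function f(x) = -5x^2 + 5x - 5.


Find where f'(x) = 0:
f'(x) = -10x + 5
Set f'(x) = 0:
-10x + 5 = 0
x = -5 / (-10) = 1/2
This is a linear equation in x, so there is exactly one solution.
Number of critical points: 1

1


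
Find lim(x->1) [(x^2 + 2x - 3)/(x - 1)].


Direct substitution gives 0/0, so we factor the numerator.
Factor: (x^2 + 2x - 3) = (x - 1)(x + 3)
Cancel the common factor (x - 1):
(x^2 + 2x - 3)/(x - 1) = (x + 3)
Now substitute x = 1:
= (1) - (-3) = 4

4


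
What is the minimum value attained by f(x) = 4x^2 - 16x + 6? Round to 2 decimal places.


For a quadratic f(x) = ax^2 + bx + c with a > 0, the minimum is at the vertex.
Vertex x-coordinate: x = -b/(2a)
x = -(-16) / (2 * 4)
x = 16/8 = 2
Substitute back to find the minimum value:
f(2) = 4 * 2^2 - 16 * 2 + 6
= 16 - 32 + 6
= -10 = -10.00

-10.00


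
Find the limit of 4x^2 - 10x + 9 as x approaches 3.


Since polynomials are continuous, we use direct substitution.
lim(x->3) of 4x^2 - 10x + 9
= 4 * 3^2 - 10 * 3 + 9
= 36 - 30 + 9
= 15

15


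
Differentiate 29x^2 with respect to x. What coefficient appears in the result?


We apply the power rule: d/dx [ax^n] = a*n * x^(n-1)
d/dx [29x^2]
= 29 * 2 * x^(2-1)
= 58x
The coefficient is 58

58


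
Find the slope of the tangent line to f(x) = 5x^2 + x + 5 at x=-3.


The slope of the tangent line equals f'(x) at the point.
f(x) = 5x^2 + x + 5
f'(x) = 10x + 1
At x = -3:
f'(-3) = 10 * (-3) + 1
= -30 + 1
= -29

-29


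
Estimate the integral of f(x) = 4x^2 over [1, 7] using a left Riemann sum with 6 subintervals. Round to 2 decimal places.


Left Riemann sum uses left endpoints of each subinterval.
Interval: [1, 7], n = 6
dx = (7 - 1) / 6 = 1
Left endpoints: [1, 2, 3, 4, 5, 6]
f values: [4, 16, 36, 64, 100, 144]
Sum = dx * (sum of f values)
= 1 * 364
= 364 = 364.00

364.00


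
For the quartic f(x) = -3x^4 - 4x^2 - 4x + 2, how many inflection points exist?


Inflection points occur where f''(x) = 0 and concavity changes.
f(x) = -3x^4 - 4x^2 - 4x + 2
f'(x) = -12x^3 - 8x - 4
f''(x) = -36x^2 - 8
This is a quadratic in x. Use the discriminant to count real roots.
Discriminant = (0)^2 - 4 * (-36) * (-8)
= 0 - 1152
= -1152
Since discriminant < 0, f''(x) = 0 has no real solutions.
Number of inflection points: 0

0


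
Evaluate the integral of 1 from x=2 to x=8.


The integral of a constant k over [a, b] equals k * (b - a).
integral from 2 to 8 of 1 dx
= 1 * (8 - 2)
= 1 * 6
= 6

6


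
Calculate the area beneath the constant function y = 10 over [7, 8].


The area under a constant function y = 10 is a rectangle.
Width = 8 - 7 = 1
Height = 10
Area = width * height
= 1 * 10
= 10

10


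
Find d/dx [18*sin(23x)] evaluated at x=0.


Apply the chain rule to differentiate 18*sin(23x):
d/dx [18*sin(23x)]
= 18 * cos(23x) * d/dx(23x)
= 18 * 23 * cos(23x)
= 414 * cos(23x)
Evaluate at x = 0:
= 414 * cos(0)
= 414 * 1
= 414

414


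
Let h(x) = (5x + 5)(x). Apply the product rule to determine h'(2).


Let u(x) = 5x + 5 and v(x) = x
u'(x) = 5
v'(x) = 1
Product rule: h'(x) = u'(x)*v(x) + u(x)*v'(x)
= 5 * (x) + (5x + 5) * 1
At x = 2:
u(2) = 5 * 2 + 5 = 15
v(2) = 1 * 2 + 0 = 2
h'(2) = 5 * 2 + 15 * 1
= 10 + 15
= 25

25


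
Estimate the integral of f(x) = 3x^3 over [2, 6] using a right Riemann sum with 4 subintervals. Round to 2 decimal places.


Right Riemann sum uses right endpoints of each subinterval.
Interval: [2, 6], n = 4
dx = (6 - 2) / 4 = 1
Right endpoints: [3, 4, 5, 6]
f values: [81, 192, 375, 648]
Sum = dx * (sum of f values)
= 1 * 1296
= 1296 = 1296.00

1296.00


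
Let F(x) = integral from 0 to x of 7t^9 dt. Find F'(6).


By the Fundamental Theorem of Calculus (Part 1):
If F(x) = integral from 0 to x of f(t) dt, then F'(x) = f(x)
Here f(t) = 7t^9
So F'(x) = 7x^9
Evaluate at x = 6:
F'(6) = 7 * 6^9
= 7 * 10077696
= 70543872

70543872


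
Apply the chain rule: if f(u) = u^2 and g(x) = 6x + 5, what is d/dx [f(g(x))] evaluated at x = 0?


Using the chain rule: (f(g(x)))' = f'(g(x)) * g'(x)
First, find g(0):
g(0) = 6 * 0 + 5 = 5
Next, f'(u) = 2u
And g'(x) = 6
So f'(g(0)) * g'(0)
= 2 * 5 * 6
= 60

60


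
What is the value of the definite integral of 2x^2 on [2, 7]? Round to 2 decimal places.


Find the antiderivative of 2x^2:
F(x) = 2/3 * x^3
Apply the Fundamental Theorem of Calculus:
F(7) - F(2)
= 2/3 * 7^3 - 2/3 * 2^3
= 2/3 * (343 - 8)
= 2/3 * 335
= 670/3 ≈ 223.33

223.33


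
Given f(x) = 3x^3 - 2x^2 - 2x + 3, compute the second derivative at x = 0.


First derivative:
f'(x) = 9x^2 - 4x - 2
Second derivative:
f''(x) = 18x - 4
Substitute x = 0:
f''(0) = 18 * 0 - 4
= 0 - 4
= -4

-4


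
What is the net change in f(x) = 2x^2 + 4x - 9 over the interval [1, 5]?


Net change = f(b) - f(a)
f(x) = 2x^2 + 4x - 9
Compute f(5):
f(5) = 2 * 5^2 + 4 * 5 - 9
= 50 + 20 - 9
= 61
Compute f(1):
f(1) = 2 * 1^2 + 4 * 1 - 9
= 2 + 4 - 9
= -3
Net change = 61 - (-3) = 64

64


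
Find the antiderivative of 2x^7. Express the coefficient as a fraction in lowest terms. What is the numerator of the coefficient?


Apply the power rule for integration:
integral of ax^n dx = a/(n+1) * x^(n+1) + C
integral of 2x^7 dx
= 2/8 * x^8 + C
= 1/4 * x^8 + C
The coefficient in lowest terms is 1/4, and its numerator is 1

1


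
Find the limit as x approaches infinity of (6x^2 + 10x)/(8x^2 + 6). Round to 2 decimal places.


For limits at infinity with equal-degree polynomials,
we compare leading coefficients.
Numerator leading term: 6x^2
Denominator leading term: 8x^2
Divide both by x^2:
lim = (6 + 10/x) / (8 + 6/x^2)
As x -> infinity, the 1/x and 1/x^2 terms vanish:
= 6/8 = 3/4 = 0.75

0.75


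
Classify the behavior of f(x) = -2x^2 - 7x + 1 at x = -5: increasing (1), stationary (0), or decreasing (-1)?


Compute f'(x) to determine behavior:
f'(x) = -4x - 7
f'(-5) = -4 * (-5) - 7
= 20 - 7
= 13
Since f'(-5) > 0, the function is increasing (1)

1


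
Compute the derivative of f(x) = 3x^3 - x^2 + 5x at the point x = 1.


Differentiate f(x) = 3x^3 - x^2 + 5x term by term:
f'(x) = 9x^2 - 2x + 5
Substitute x = 1:
f'(1) = 9 * 1^2 - 2 * 1 + 5
= 9 - 2 + 5
= 12

12


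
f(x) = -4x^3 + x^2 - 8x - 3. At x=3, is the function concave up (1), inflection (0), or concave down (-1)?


Concavity is determined by the sign of f''(x).
f(x) = -4x^3 + x^2 - 8x - 3
f'(x) = -12x^2 + 2x - 8
f''(x) = -24x + 2
f''(3) = -24 * 3 + 2
= -72 + 2
= -70
Since f''(3) < 0, the function is concave down (-1)

-1


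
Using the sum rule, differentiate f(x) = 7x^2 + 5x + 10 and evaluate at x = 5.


Differentiate term by term using power and sum rules:
f(x) = 7x^2 + 5x + 10
f'(x) = 14x + 5
Substitute x = 5:
f'(5) = 14 * 5 + 5
= 70 + 5
= 75

75


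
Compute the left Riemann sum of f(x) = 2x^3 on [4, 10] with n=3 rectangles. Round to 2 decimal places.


Left Riemann sum uses left endpoints of each subinterval.
Interval: [4, 10], n = 3
dx = (10 - 4) / 3 = 2
Left endpoints: [4, 6, 8]
f values: [128, 432, 1024]
Sum = dx * (sum of f values)
= 2 * 1584
= 3168 = 3168.00

3168.00


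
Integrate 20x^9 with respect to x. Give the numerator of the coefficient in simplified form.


Apply the power rule for integration:
integral of ax^n dx = a/(n+1) * x^(n+1) + C
integral of 20x^9 dx
= 20/10 * x^10 + C
= 2 * x^10 + C
The coefficient in lowest terms is 2 = 2/1, so its numerator is 2

2


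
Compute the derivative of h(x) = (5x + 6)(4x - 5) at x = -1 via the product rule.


Let u(x) = 5x + 6 and v(x) = 4x - 5
u'(x) = 5
v'(x) = 4
Product rule: h'(x) = u'(x)*v(x) + u(x)*v'(x)
= 5 * (4x - 5) + (5x + 6) * 4
At x = -1:
u(-1) = 5 * (-1) + 6 = 1
v(-1) = 4 * (-1) - 5 = -9
h'(-1) = 5 * (-9) + 1 * 4
= -45 + 4
= -41

-41


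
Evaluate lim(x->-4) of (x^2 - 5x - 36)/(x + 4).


Direct substitution gives 0/0, so we factor the numerator.
Factor: (x^2 - 5x - 36) = (x + 4)(x - 9)
Cancel the common factor (x + 4):
(x^2 - 5x - 36)/(x + 4) = (x - 9)
Now substitute x = -4:
= (-4) - (9) = -13

-13


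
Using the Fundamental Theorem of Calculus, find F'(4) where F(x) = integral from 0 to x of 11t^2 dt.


By the Fundamental Theorem of Calculus (Part 1):
If F(x) = integral from 0 to x of f(t) dt, then F'(x) = f(x)
Here f(t) = 11t^2
So F'(x) = 11x^2
Evaluate at x = 4:
F'(4) = 11 * 4^2
= 11 * 16
= 176

176


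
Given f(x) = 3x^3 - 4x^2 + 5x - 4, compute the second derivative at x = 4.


First derivative:
f'(x) = 9x^2 - 8x + 5
Second derivative:
f''(x) = 18x - 8
Substitute x = 4:
f''(4) = 18 * 4 - 8
= 72 - 8
= 64

64


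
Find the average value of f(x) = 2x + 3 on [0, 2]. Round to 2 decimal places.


Average value = 1/(b-a) * integral from a to b of f(x) dx
First compute the integral of 2x + 3:
F(x) = x^2 + 3x
F(2) = 1 * 4 + 3 * 2 = 10
F(0) = 1 * 0 + 3 * 0 = 0
Integral = 10 - 0 = 10
Average = 10 / (2 - 0) = 10 / 2
= 5 = 5.00

5.00


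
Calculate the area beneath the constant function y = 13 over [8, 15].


The area under a constant function y = 13 is a rectangle.
Width = 15 - 8 = 7
Height = 13
Area = width * height
= 7 * 13
= 91

91


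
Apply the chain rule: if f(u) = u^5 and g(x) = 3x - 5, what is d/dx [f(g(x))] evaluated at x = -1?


Using the chain rule: (f(g(x)))' = f'(g(x)) * g'(x)
First, find g(-1):
g(-1) = 3 * (-1) - 5 = -8
Next, f'(u) = 5u^4
And g'(x) = 3
So f'(g(-1)) * g'(-1)
= 5 * (-8)^4 * 3
= 5 * 4096 * 3
= 61440

61440


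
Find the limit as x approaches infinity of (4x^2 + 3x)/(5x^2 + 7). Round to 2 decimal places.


For limits at infinity with equal-degree polynomials,
we compare leading coefficients.
Numerator leading term: 4x^2
Denominator leading term: 5x^2
Divide both by x^2:
lim = (4 + 3/x) / (5 + 7/x^2)
As x -> infinity, the 1/x and 1/x^2 terms vanish:
= 4/5 = 0.80

0.80


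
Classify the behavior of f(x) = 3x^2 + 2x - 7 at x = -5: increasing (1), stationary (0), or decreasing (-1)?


Compute f'(x) to determine behavior:
f'(x) = 6x + 2
f'(-5) = 6 * (-5) + 2
= -30 + 2
= -28
Since f'(-5) < 0, the function is decreasing (-1)

-1


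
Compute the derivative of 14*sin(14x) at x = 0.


Apply the chain rule to differentiate 14*sin(14x):
d/dx [14*sin(14x)]
= 14 * cos(14x) * d/dx(14x)
= 14 * 14 * cos(14x)
= 196 * cos(14x)
Evaluate at x = 0:
= 196 * cos(0)
= 196 * 1
= 196

196


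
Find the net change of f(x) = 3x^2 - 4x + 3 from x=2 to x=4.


Net change = f(b) - f(a)
f(x) = 3x^2 - 4x + 3
Compute f(4):
f(4) = 3 * 4^2 - 4 * 4 + 3
= 48 - 16 + 3
= 35
Compute f(2):
f(2) = 3 * 2^2 - 4 * 2 + 3
= 12 - 8 + 3
= 7
Net change = 35 - 7 = 28

28


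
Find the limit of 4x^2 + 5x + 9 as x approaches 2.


Since polynomials are continuous, we use direct substitution.
lim(x->2) of 4x^2 + 5x + 9
= 4 * 2^2 + 5 * 2 + 9
= 16 + 10 + 9
= 35

35


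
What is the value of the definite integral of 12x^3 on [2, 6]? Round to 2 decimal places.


Find the antiderivative of 12x^3:
F(x) = 12/4 * x^4
Apply the Fundamental Theorem of Calculus:
F(6) - F(2)
= 12/4 * 6^4 - 12/4 * 2^4
= 12/4 * (1296 - 16)
= 12/4 * 1280
= 3840 = 3840.00

3840.00


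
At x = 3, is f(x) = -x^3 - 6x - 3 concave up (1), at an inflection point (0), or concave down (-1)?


Concavity is determined by the sign of f''(x).
f(x) = -x^3 - 6x - 3
f'(x) = -3x^2 - 6
f''(x) = -6x
f''(3) = -6 * 3 + 0
= -18 + 0
= -18
Since f''(3) < 0, the function is concave down (-1)

-1


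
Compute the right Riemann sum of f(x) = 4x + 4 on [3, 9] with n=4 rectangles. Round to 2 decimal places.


Right Riemann sum uses right endpoints of each subinterval.
Interval: [3, 9], n = 4
dx = (9 - 3) / 4 = 3/2
Right endpoints: [9/2, 6, 15/2, 9]
f values: [22, 28, 34, 40]
Sum = dx * (sum of f values)
= 3/2 * 124
= 186 = 186.00

186.00


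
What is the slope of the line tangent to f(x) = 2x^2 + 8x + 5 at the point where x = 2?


The slope of the tangent line equals f'(x) at the point.
f(x) = 2x^2 + 8x + 5
f'(x) = 4x + 8
At x = 2:
f'(2) = 4 * 2 + 8
= 8 + 8
= 16

16


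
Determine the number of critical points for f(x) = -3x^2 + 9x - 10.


Find where f'(x) = 0:
f'(x) = -6x + 9
Set f'(x) = 0:
-6x + 9 = 0
x = -9 / (-6) = 3/2
This is a linear equation in x, so there is exactly one solution.
Number of critical points: 1

1


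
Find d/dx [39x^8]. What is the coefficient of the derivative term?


We apply the power rule: d/dx [ax^n] = a*n * x^(n-1)
d/dx [39x^8]
= 39 * 8 * x^(8-1)
= 312x^7
The coefficient is 312

312


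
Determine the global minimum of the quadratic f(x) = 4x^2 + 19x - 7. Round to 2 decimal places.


For a quadratic f(x) = ax^2 + bx + c with a > 0, the minimum is at the vertex.
Vertex x-coordinate: x = -b/(2a)
x = -(19) / (2 * 4)
x = -19/8
Substitute back to find the minimum value:
f(-19/8) = 4 * (-19/8)^2 + 19 * (-19/8) - 7
= 361/16 - 361/8 - 7
= -473/16 ≈ -29.56

-29.56


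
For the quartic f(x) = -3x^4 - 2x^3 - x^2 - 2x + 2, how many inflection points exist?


Inflection points occur where f''(x) = 0 and concavity changes.
f(x) = -3x^4 - 2x^3 - x^2 - 2x + 2
f'(x) = -12x^3 - 6x^2 - 2x - 2
f''(x) = -36x^2 - 12x - 2
This is a quadratic in x. Use the discriminant to count real roots.
Discriminant = (-12)^2 - 4 * (-36) * (-2)
= 144 - 288
= -144
Since discriminant < 0, f''(x) = 0 has no real solutions.
Number of inflection points: 0

0


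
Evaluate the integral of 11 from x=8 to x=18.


The integral of a constant k over [a, b] equals k * (b - a).
integral from 8 to 18 of 11 dx
= 11 * (18 - 8)
= 11 * 10
= 110

110


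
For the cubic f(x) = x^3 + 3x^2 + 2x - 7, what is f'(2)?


Differentiate f(x) = x^3 + 3x^2 + 2x - 7 term by term:
f'(x) = 3x^2 + 6x + 2
Substitute x = 2:
f'(2) = 3 * 2^2 + 6 * 2 + 2
= 12 + 12 + 2
= 26

26


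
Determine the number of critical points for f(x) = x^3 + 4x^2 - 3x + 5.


Find where f'(x) = 0:
f(x) = x^3 + 4x^2 - 3x + 5
f'(x) = 3x^2 + 8x - 3
This is a quadratic in x. Use the discriminant to count real roots.
Discriminant = (8)^2 - 4 * 3 * (-3)
= 64 - (-36)
= 100
Since discriminant > 0, f'(x) = 0 has 2 real solutions.
Number of critical points: 2

2


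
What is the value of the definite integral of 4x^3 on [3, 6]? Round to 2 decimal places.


Find the antiderivative of 4x^3:
F(x) = 4/4 * x^4
Apply the Fundamental Theorem of Calculus:
F(6) - F(3)
= 4/4 * 6^4 - 4/4 * 3^4
= 4/4 * (1296 - 81)
= 4/4 * 1215
= 1215 = 1215.00

1215.00


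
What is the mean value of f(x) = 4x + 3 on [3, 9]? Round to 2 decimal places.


Average value = 1/(b-a) * integral from a to b of f(x) dx
First compute the integral of 4x + 3:
F(x) = 2x^2 + 3x
F(9) = 2 * 81 + 3 * 9 = 189
F(3) = 2 * 9 + 3 * 3 = 27
Integral = 189 - 27 = 162
Average = 162 / (9 - 3) = 162 / 6
= 27 = 27.00

27.00


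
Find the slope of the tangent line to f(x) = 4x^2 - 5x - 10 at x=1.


The slope of the tangent line equals f'(x) at the point.
f(x) = 4x^2 - 5x - 10
f'(x) = 8x - 5
At x = 1:
f'(1) = 8 * 1 - 5
= 8 - 5
= 3

3


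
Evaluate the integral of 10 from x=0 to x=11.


The integral of a constant k over [a, b] equals k * (b - a).
integral from 0 to 11 of 10 dx
= 10 * (11 - 0)
= 10 * 11
= 110

110


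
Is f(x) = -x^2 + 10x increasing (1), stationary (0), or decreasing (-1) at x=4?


Compute f'(x) to determine behavior:
f'(x) = -2x + 10
f'(4) = -2 * 4 + 10
= -8 + 10
= 2
Since f'(4) > 0, the function is increasing (1)

1


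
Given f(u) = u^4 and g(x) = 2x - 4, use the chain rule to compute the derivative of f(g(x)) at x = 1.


Using the chain rule: (f(g(x)))' = f'(g(x)) * g'(x)
First, find g(1):
g(1) = 2 * 1 - 4 = -2
Next, f'(u) = 4u^3
And g'(x) = 2
So f'(g(1)) * g'(1)
= 4 * (-2)^3 * 2
= 4 * (-8) * 2
= -64

-64


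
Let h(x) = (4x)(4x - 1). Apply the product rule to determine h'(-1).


Let u(x) = 4x and v(x) = 4x - 1
u'(x) = 4
v'(x) = 4
Product rule: h'(x) = u'(x)*v(x) + u(x)*v'(x)
= 4 * (4x - 1) + (4x) * 4
At x = -1:
u(-1) = 4 * (-1) + 0 = -4
v(-1) = 4 * (-1) - 1 = -5
h'(-1) = 4 * (-5) + (-4) * 4
= -20 - 16
= -36

-36


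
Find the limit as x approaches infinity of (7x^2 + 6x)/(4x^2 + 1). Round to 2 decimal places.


For limits at infinity with equal-degree polynomials,
we compare leading coefficients.
Numerator leading term: 7x^2
Denominator leading term: 4x^2
Divide both by x^2:
lim = (7 + 6/x) / (4 + 1/x^2)
As x -> infinity, the 1/x and 1/x^2 terms vanish:
= 7/4 = 1.75

1.75


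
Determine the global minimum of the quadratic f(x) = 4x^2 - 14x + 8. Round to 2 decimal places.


For a quadratic f(x) = ax^2 + bx + c with a > 0, the minimum is at the vertex.
Vertex x-coordinate: x = -b/(2a)
x = -(-14) / (2 * 4)
x = 14/8 = 7/4
Substitute back to find the minimum value:
f(7/4) = 4 * (7/4)^2 - 14 * (7/4) + 8
= 49/4 - 49/2 + 8
= -17/4 = -4.25

-4.25


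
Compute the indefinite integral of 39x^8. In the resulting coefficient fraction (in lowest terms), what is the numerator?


Apply the power rule for integration:
integral of ax^n dx = a/(n+1) * x^(n+1) + C
integral of 39x^8 dx
= 39/9 * x^9 + C
= 13/3 * x^9 + C
The coefficient in lowest terms is 13/3, and its numerator is 13

13


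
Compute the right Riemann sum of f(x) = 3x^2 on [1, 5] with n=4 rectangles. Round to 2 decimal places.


Right Riemann sum uses right endpoints of each subinterval.
Interval: [1, 5], n = 4
dx = (5 - 1) / 4 = 1
Right endpoints: [2, 3, 4, 5]
f values: [12, 27, 48, 75]
Sum = dx * (sum of f values)
= 1 * 162
= 162 = 162.00

162.00


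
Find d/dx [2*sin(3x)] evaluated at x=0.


Apply the chain rule to differentiate 2*sin(3x):
d/dx [2*sin(3x)]
= 2 * cos(3x) * d/dx(3x)
= 2 * 3 * cos(3x)
= 6 * cos(3x)
Evaluate at x = 0:
= 6 * cos(0)
= 6 * 1
= 6

6


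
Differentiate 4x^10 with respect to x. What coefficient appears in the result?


We apply the power rule: d/dx [ax^n] = a*n * x^(n-1)
d/dx [4x^10]
= 4 * 10 * x^(10-1)
= 40x^9
The coefficient is 40

40


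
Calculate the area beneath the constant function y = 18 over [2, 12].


The area under a constant function y = 18 is a rectangle.
Width = 12 - 2 = 10
Height = 18
Area = width * height
= 10 * 18
= 180

180


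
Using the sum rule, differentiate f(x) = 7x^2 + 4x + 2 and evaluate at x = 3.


Differentiate term by term using power and sum rules:
f(x) = 7x^2 + 4x + 2
f'(x) = 14x + 4
Substitute x = 3:
f'(3) = 14 * 3 + 4
= 42 + 4
= 46

46


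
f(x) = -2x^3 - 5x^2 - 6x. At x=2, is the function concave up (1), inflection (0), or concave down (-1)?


Concavity is determined by the sign of f''(x).
f(x) = -2x^3 - 5x^2 - 6x
f'(x) = -6x^2 - 10x - 6
f''(x) = -12x - 10
f''(2) = -12 * 2 - 10
= -24 - 10
= -34
Since f''(2) < 0, the function is concave down (-1)

-1


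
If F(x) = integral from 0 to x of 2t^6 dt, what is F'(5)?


By the Fundamental Theorem of Calculus (Part 1):
If F(x) = integral from 0 to x of f(t) dt, then F'(x) = f(x)
Here f(t) = 2t^6
So F'(x) = 2x^6
Evaluate at x = 5:
F'(5) = 2 * 5^6
= 2 * 15625
= 31250

31250


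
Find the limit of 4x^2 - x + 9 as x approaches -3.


Since polynomials are continuous, we use direct substitution.
lim(x->-3) of 4x^2 - x + 9
= 4 * (-3)^2 - 1 * (-3) + 9
= 36 + 3 + 9
= 48

48


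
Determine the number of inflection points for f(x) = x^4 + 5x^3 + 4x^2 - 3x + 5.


Inflection points occur where f''(x) = 0 and concavity changes.
f(x) = x^4 + 5x^3 + 4x^2 - 3x + 5
f'(x) = 4x^3 + 15x^2 + 8x - 3
f''(x) = 12x^2 + 30x + 8
This is a quadratic in x. Use the discriminant to count real roots.
Discriminant = (30)^2 - 4 * 12 * 8
= 900 - 384
= 516
Since discriminant > 0, f''(x) = 0 has 2 distinct real solutions.
A quadratic with two distinct real roots changes sign at each root, so concavity changes at both.
Number of inflection points: 2

2


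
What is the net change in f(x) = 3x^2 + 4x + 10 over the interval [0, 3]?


Net change = f(b) - f(a)
f(x) = 3x^2 + 4x + 10
Compute f(3):
f(3) = 3 * 3^2 + 4 * 3 + 10
= 27 + 12 + 10
= 49
Compute f(0):
f(0) = 3 * 0^2 + 4 * 0 + 10
= 0 + 0 + 10
= 10
Net change = 49 - 10 = 39

39


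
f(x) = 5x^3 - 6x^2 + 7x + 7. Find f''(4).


First derivative:
f'(x) = 15x^2 - 12x + 7
Second derivative:
f''(x) = 30x - 12
Substitute x = 4:
f''(4) = 30 * 4 - 12
= 120 - 12
= 108

108


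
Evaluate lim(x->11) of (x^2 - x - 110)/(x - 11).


Direct substitution gives 0/0, so we factor the numerator.
Factor: (x^2 - x - 110) = (x - 11)(x + 10)
Cancel the common factor (x - 11):
(x^2 - x - 110)/(x - 11) = (x + 10)
Now substitute x = 11:
= (11) - (-10) = 21

21


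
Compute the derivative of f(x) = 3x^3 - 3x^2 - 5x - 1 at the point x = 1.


Differentiate f(x) = 3x^3 - 3x^2 - 5x - 1 term by term:
f'(x) = 9x^2 - 6x - 5
Substitute x = 1:
f'(1) = 9 * 1^2 - 6 * 1 - 5
= 9 - 6 - 5
= -2

-2


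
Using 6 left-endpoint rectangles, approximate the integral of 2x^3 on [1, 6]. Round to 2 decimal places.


Left Riemann sum uses left endpoints of each subinterval.
Interval: [1, 6], n = 6
dx = (6 - 1) / 6 = 5/6
Left endpoints: [1, 11/6, 8/3, 7/2, 13/3, 31/6]
f values: [2, 1331/108, 1024/27, 343/4, 4394/27, 29791/108]
Sum = dx * (sum of f values)
= 5/6 * 6919/12
= 34595/72 ≈ 480.49

480.49


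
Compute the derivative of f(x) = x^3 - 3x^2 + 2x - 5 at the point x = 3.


Differentiate f(x) = x^3 - 3x^2 + 2x - 5 term by term:
f'(x) = 3x^2 - 6x + 2
Substitute x = 3:
f'(3) = 3 * 3^2 - 6 * 3 + 2
= 27 - 18 + 2
= 11

11


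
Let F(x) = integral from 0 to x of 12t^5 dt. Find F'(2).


By the Fundamental Theorem of Calculus (Part 1):
If F(x) = integral from 0 to x of f(t) dt, then F'(x) = f(x)
Here f(t) = 12t^5
So F'(x) = 12x^5
Evaluate at x = 2:
F'(2) = 12 * 2^5
= 12 * 32
= 384

384


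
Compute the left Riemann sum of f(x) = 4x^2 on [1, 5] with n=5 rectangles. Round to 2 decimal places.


Left Riemann sum uses left endpoints of each subinterval.
Interval: [1, 5], n = 5
dx = (5 - 1) / 5 = 4/5
Left endpoints: [1, 9/5, 13/5, 17/5, 21/5]
f values: [4, 324/25, 676/25, 1156/25, 1764/25]
Sum = dx * (sum of f values)
= 4/5 * 804/5
= 3216/25 = 128.64

128.64


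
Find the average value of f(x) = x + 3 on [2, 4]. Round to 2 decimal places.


Average value = 1/(b-a) * integral from a to b of f(x) dx
First compute the integral of x + 3:
F(x) = (1/2)x^2 + 3x
F(4) = 1/2 * 16 + 3 * 4 = 20
F(2) = 1/2 * 4 + 3 * 2 = 8
Integral = 20 - 8 = 12
Average = 12 / (4 - 2) = 12 / 2
= 6 = 6.00

6.00


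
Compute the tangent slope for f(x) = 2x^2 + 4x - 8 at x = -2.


The slope of the tangent line equals f'(x) at the point.
f(x) = 2x^2 + 4x - 8
f'(x) = 4x + 4
At x = -2:
f'(-2) = 4 * (-2) + 4
= -8 + 4
= -4

-4


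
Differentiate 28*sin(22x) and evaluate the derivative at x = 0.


Apply the chain rule to differentiate 28*sin(22x):
d/dx [28*sin(22x)]
= 28 * cos(22x) * d/dx(22x)
= 28 * 22 * cos(22x)
= 616 * cos(22x)
Evaluate at x = 0:
= 616 * cos(0)
= 616 * 1
= 616

616


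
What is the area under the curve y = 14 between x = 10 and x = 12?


The area under a constant function y = 14 is a rectangle.
Width = 12 - 10 = 2
Height = 14
Area = width * height
= 2 * 14
= 28

28


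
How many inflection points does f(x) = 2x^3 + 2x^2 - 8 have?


Inflection points occur where f''(x) = 0 and concavity changes.
f(x) = 2x^3 + 2x^2 - 8
f'(x) = 6x^2 + 4x
f''(x) = 12x + 4
Set f''(x) = 0:
12x + 4 = 0
x = -4 / 12 = -1/3
Since f''(x) is linear (degree 1), it changes sign at this point.
Therefore there is exactly 1 inflection point.

1


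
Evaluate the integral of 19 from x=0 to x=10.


The integral of a constant k over [a, b] equals k * (b - a).
integral from 0 to 10 of 19 dx
= 19 * (10 - 0)
= 19 * 10
= 190

190


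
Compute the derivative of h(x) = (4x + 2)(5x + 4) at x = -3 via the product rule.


Let u(x) = 4x + 2 and v(x) = 5x + 4
u'(x) = 4
v'(x) = 5
Product rule: h'(x) = u'(x)*v(x) + u(x)*v'(x)
= 4 * (5x + 4) + (4x + 2) * 5
At x = -3:
u(-3) = 4 * (-3) + 2 = -10
v(-3) = 5 * (-3) + 4 = -11
h'(-3) = 4 * (-11) + (-10) * 5
= -44 - 50
= -94

-94


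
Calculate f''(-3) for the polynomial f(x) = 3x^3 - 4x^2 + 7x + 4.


First derivative:
f'(x) = 9x^2 - 8x + 7
Second derivative:
f''(x) = 18x - 8
Substitute x = -3:
f''(-3) = 18 * (-3) - 8
= -54 - 8
= -62

-62


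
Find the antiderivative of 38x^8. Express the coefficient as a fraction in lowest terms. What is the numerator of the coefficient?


Apply the power rule for integration:
integral of ax^n dx = a/(n+1) * x^(n+1) + C
integral of 38x^8 dx
= 38/9 * x^9 + C
The coefficient in lowest terms is 38/9, and its numerator is 38

38


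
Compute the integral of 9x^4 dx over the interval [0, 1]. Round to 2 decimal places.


Find the antiderivative of 9x^4:
F(x) = 9/5 * x^5
Apply the Fundamental Theorem of Calculus:
F(1) - F(0)
= 9/5 * 1^5 - 9/5 * 0^5
= 9/5 * (1 - 0)
= 9/5 * 1
= 9/5 = 1.80

1.80


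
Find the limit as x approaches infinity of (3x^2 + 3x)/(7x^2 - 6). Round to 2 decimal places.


For limits at infinity with equal-degree polynomials,
we compare leading coefficients.
Numerator leading term: 3x^2
Denominator leading term: 7x^2
Divide both by x^2:
lim = (3 + 3/x) / (7 - 6/x^2)
As x -> infinity, the 1/x and 1/x^2 terms vanish:
= 3/7 ≈ 0.43

0.43


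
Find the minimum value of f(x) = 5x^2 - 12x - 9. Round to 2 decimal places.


For a quadratic f(x) = ax^2 + bx + c with a > 0, the minimum is at the vertex.
Vertex x-coordinate: x = -b/(2a)
x = -(-12) / (2 * 5)
x = 12/10 = 6/5
Substitute back to find the minimum value:
f(6/5) = 5 * (6/5)^2 - 12 * (6/5) - 9
= 36/5 - 72/5 - 9
= -81/5 = -16.20

-16.20


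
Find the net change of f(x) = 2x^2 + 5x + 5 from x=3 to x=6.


Net change = f(b) - f(a)
f(x) = 2x^2 + 5x + 5
Compute f(6):
f(6) = 2 * 6^2 + 5 * 6 + 5
= 72 + 30 + 5
= 107
Compute f(3):
f(3) = 2 * 3^2 + 5 * 3 + 5
= 18 + 15 + 5
= 38
Net change = 107 - 38 = 69

69


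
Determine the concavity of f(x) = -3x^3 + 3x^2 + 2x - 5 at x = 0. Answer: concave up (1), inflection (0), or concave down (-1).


Concavity is determined by the sign of f''(x).
f(x) = -3x^3 + 3x^2 + 2x - 5
f'(x) = -9x^2 + 6x + 2
f''(x) = -18x + 6
f''(0) = -18 * 0 + 6
= 0 + 6
= 6
Since f''(0) > 0, the function is concave up (1)

1


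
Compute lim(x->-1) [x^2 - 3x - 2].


Since polynomials are continuous, we use direct substitution.
lim(x->-1) of x^2 - 3x - 2
= 1 * (-1)^2 - 3 * (-1) - 2
= 1 + 3 - 2
= 2

2


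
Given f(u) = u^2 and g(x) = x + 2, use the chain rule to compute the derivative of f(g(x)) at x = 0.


Using the chain rule: (f(g(x)))' = f'(g(x)) * g'(x)
First, find g(0):
g(0) = 1 * 0 + 2 = 2
Next, f'(u) = 2u
And g'(x) = 1
So f'(g(0)) * g'(0)
= 2 * 2 * 1
= 4

4


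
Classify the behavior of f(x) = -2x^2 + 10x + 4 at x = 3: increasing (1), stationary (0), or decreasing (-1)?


Compute f'(x) to determine behavior:
f'(x) = -4x + 10
f'(3) = -4 * 3 + 10
= -12 + 10
= -2
Since f'(3) < 0, the function is decreasing (-1)

-1


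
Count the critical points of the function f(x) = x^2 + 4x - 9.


Find where f'(x) = 0:
f'(x) = 2x + 4
Set f'(x) = 0:
2x + 4 = 0
x = -4 / 2 = -2
This is a linear equation in x, so there is exactly one solution.
Number of critical points: 1

1


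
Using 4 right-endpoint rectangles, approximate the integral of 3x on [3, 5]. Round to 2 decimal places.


Right Riemann sum uses right endpoints of each subinterval.
Interval: [3, 5], n = 4
dx = (5 - 3) / 4 = 1/2
Right endpoints: [7/2, 4, 9/2, 5]
f values: [21/2, 12, 27/2, 15]
Sum = dx * (sum of f values)
= 1/2 * 51
= 51/2 = 25.50

25.50


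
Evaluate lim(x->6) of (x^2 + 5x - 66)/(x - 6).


Direct substitution gives 0/0, so we factor the numerator.
Factor: (x^2 + 5x - 66) = (x - 6)(x + 11)
Cancel the common factor (x - 6):
(x^2 + 5x - 66)/(x - 6) = (x + 11)
Now substitute x = 6:
= (6) - (-11) = 17

17


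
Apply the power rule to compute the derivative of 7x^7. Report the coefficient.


We apply the power rule: d/dx [ax^n] = a*n * x^(n-1)
d/dx [7x^7]
= 7 * 7 * x^(7-1)
= 49x^6
The coefficient is 49

49


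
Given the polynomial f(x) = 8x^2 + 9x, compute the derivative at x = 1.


Differentiate term by term using power and sum rules:
f(x) = 8x^2 + 9x
f'(x) = 16x + 9
Substitute x = 1:
f'(1) = 16 * 1 + 9
= 16 + 9
= 25

25


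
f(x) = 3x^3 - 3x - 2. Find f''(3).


First derivative:
f'(x) = 9x^2 - 3
Second derivative:
f''(x) = 18x
Substitute x = 3:
f''(3) = 18 * 3 + 0
= 54 + 0
= 54

54


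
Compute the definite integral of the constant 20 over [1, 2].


The integral of a constant k over [a, b] equals k * (b - a).
integral from 1 to 2 of 20 dx
= 20 * (2 - 1)
= 20 * 1
= 20

20


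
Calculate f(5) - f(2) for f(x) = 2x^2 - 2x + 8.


Net change = f(b) - f(a)
f(x) = 2x^2 - 2x + 8
Compute f(5):
f(5) = 2 * 5^2 - 2 * 5 + 8
= 50 - 10 + 8
= 48
Compute f(2):
f(2) = 2 * 2^2 - 2 * 2 + 8
= 8 - 4 + 8
= 12
Net change = 48 - 12 = 36

36


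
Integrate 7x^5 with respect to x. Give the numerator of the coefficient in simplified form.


Apply the power rule for integration:
integral of ax^n dx = a/(n+1) * x^(n+1) + C
integral of 7x^5 dx
= 7/6 * x^6 + C
The coefficient in lowest terms is 7/6, and its numerator is 7

7


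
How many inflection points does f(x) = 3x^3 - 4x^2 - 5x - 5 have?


Inflection points occur where f''(x) = 0 and concavity changes.
f(x) = 3x^3 - 4x^2 - 5x - 5
f'(x) = 9x^2 - 8x - 5
f''(x) = 18x - 8
Set f''(x) = 0:
18x - 8 = 0
x = 8 / 18 = 4/9
Since f''(x) is linear (degree 1), it changes sign at this point.
Therefore there is exactly 1 inflection point.

1


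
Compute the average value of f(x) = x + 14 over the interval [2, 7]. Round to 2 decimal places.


Average value = 1/(b-a) * integral from a to b of f(x) dx
First compute the integral of x + 14:
F(x) = (1/2)x^2 + 14x
F(7) = 1/2 * 49 + 14 * 7 = 245/2
F(2) = 1/2 * 4 + 14 * 2 = 30
Integral = 245/2 - 30 = 185/2
Average = (185/2) / (7 - 2) = (185/2) / 5
= 37/2 = 18.50

18.50


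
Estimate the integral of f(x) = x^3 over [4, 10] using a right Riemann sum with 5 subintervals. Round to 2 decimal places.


Right Riemann sum uses right endpoints of each subinterval.
Interval: [4, 10], n = 5
dx = (10 - 4) / 5 = 6/5
Right endpoints: [26/5, 32/5, 38/5, 44/5, 10]
f values: [17576/125, 32768/125, 54872/125, 85184/125, 1000]
Sum = dx * (sum of f values)
= 6/5 * 12616/5
= 75696/25 = 3027.84

3027.84


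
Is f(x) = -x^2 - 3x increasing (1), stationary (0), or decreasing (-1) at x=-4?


Compute f'(x) to determine behavior:
f'(x) = -2x - 3
f'(-4) = -2 * (-4) - 3
= 8 - 3
= 5
Since f'(-4) > 0, the function is increasing (1)

1


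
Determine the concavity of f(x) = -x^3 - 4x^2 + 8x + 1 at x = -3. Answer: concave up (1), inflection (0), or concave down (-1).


Concavity is determined by the sign of f''(x).
f(x) = -x^3 - 4x^2 + 8x + 1
f'(x) = -3x^2 - 8x + 8
f''(x) = -6x - 8
f''(-3) = -6 * (-3) - 8
= 18 - 8
= 10
Since f''(-3) > 0, the function is concave up (1)

1


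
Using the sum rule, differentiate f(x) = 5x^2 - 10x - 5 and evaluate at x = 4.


Differentiate term by term using power and sum rules:
f(x) = 5x^2 - 10x - 5
f'(x) = 10x - 10
Substitute x = 4:
f'(4) = 10 * 4 - 10
= 40 - 10
= 30

30


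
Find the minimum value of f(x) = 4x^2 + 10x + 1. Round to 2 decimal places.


For a quadratic f(x) = ax^2 + bx + c with a > 0, the minimum is at the vertex.
Vertex x-coordinate: x = -b/(2a)
x = -(10) / (2 * 4)
x = -10/8 = -5/4
Substitute back to find the minimum value:
f(-5/4) = 4 * (-5/4)^2 + 10 * (-5/4) + 1
= 25/4 - 25/2 + 1
= -21/4 = -5.25

-5.25


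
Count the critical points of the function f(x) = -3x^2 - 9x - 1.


Find where f'(x) = 0:
f'(x) = -6x - 9
Set f'(x) = 0:
-6x - 9 = 0
x = 9 / (-6) = -3/2
This is a linear equation in x, so there is exactly one solution.
Number of critical points: 1

1


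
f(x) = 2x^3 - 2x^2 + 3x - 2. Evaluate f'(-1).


Differentiate f(x) = 2x^3 - 2x^2 + 3x - 2 term by term:
f'(x) = 6x^2 - 4x + 3
Substitute x = -1:
f'(-1) = 6 * (-1)^2 - 4 * (-1) + 3
= 6 + 4 + 3
= 13

13


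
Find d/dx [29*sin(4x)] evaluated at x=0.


Apply the chain rule to differentiate 29*sin(4x):
d/dx [29*sin(4x)]
= 29 * cos(4x) * d/dx(4x)
= 29 * 4 * cos(4x)
= 116 * cos(4x)
Evaluate at x = 0:
= 116 * cos(0)
= 116 * 1
= 116

116


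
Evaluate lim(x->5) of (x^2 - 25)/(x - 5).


Direct substitution gives 0/0, so we factor the numerator.
Factor: (x^2 - 25) = (x - 5)(x + 5)
Cancel the common factor (x - 5):
(x^2 - 25)/(x - 5) = (x + 5)
Now substitute x = 5:
= (5 + 5) = 10

10


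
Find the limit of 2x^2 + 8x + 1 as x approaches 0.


Since polynomials are continuous, we use direct substitution.
lim(x->0) of 2x^2 + 8x + 1
= 2 * 0^2 + 8 * 0 + 1
= 0 + 0 + 1
= 1

1


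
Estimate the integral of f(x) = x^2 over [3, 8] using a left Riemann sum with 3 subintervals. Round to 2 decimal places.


Left Riemann sum uses left endpoints of each subinterval.
Interval: [3, 8], n = 3
dx = (8 - 3) / 3 = 5/3
Left endpoints: [3, 14/3, 19/3]
f values: [9, 196/9, 361/9]
Sum = dx * (sum of f values)
= 5/3 * 638/9
= 3190/27 ≈ 118.15

118.15


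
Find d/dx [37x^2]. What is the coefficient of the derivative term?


We apply the power rule: d/dx [ax^n] = a*n * x^(n-1)
d/dx [37x^2]
= 37 * 2 * x^(2-1)
= 74x
The coefficient is 74

74


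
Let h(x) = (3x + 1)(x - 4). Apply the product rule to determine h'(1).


Let u(x) = 3x + 1 and v(x) = x - 4
u'(x) = 3
v'(x) = 1
Product rule: h'(x) = u'(x)*v(x) + u(x)*v'(x)
= 3 * (x - 4) + (3x + 1) * 1
At x = 1:
u(1) = 3 * 1 + 1 = 4
v(1) = 1 * 1 - 4 = -3
h'(1) = 3 * (-3) + 4 * 1
= -9 + 4
= -5

-5


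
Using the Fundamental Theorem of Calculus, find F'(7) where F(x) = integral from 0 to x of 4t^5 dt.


By the Fundamental Theorem of Calculus (Part 1):
If F(x) = integral from 0 to x of f(t) dt, then F'(x) = f(x)
Here f(t) = 4t^5
So F'(x) = 4x^5
Evaluate at x = 7:
F'(7) = 4 * 7^5
= 4 * 16807
= 67228

67228


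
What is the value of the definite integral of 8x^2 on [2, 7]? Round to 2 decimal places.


Find the antiderivative of 8x^2:
F(x) = 8/3 * x^3
Apply the Fundamental Theorem of Calculus:
F(7) - F(2)
= 8/3 * 7^3 - 8/3 * 2^3
= 8/3 * (343 - 8)
= 8/3 * 335
= 2680/3 ≈ 893.33

893.33


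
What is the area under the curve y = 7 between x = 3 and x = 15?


The area under a constant function y = 7 is a rectangle.
Width = 15 - 3 = 12
Height = 7
Area = width * height
= 12 * 7
= 84

84


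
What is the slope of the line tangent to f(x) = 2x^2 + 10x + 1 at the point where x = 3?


The slope of the tangent line equals f'(x) at the point.
f(x) = 2x^2 + 10x + 1
f'(x) = 4x + 10
At x = 3:
f'(3) = 4 * 3 + 10
= 12 + 10
= 22

22


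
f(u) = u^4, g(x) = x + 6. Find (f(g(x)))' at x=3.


Using the chain rule: (f(g(x)))' = f'(g(x)) * g'(x)
First, find g(3):
g(3) = 1 * 3 + 6 = 9
Next, f'(u) = 4u^3
And g'(x) = 1
So f'(g(3)) * g'(3)
= 4 * 9^3 * 1
= 4 * 729 * 1
= 2916

2916


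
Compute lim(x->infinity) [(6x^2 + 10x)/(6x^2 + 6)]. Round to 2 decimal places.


For limits at infinity with equal-degree polynomials,
we compare leading coefficients.
Numerator leading term: 6x^2
Denominator leading term: 6x^2
Divide both by x^2:
lim = (6 + 10/x) / (6 + 6/x^2)
As x -> infinity, the 1/x and 1/x^2 terms vanish:
= 6/6 = 1 = 1.00

1.00


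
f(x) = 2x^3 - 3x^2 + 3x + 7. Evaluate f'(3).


Differentiate f(x) = 2x^3 - 3x^2 + 3x + 7 term by term:
f'(x) = 6x^2 - 6x + 3
Substitute x = 3:
f'(3) = 6 * 3^2 - 6 * 3 + 3
= 54 - 18 + 3
= 39

39


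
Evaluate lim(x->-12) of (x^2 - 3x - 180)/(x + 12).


Direct substitution gives 0/0, so we factor the numerator.
Factor: (x^2 - 3x - 180) = (x + 12)(x - 15)
Cancel the common factor (x + 12):
(x^2 - 3x - 180)/(x + 12) = (x - 15)
Now substitute x = -12:
= (-12) - (15) = -27

-27


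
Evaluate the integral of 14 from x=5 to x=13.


The integral of a constant k over [a, b] equals k * (b - a).
integral from 5 to 13 of 14 dx
= 14 * (13 - 5)
= 14 * 8
= 112

112


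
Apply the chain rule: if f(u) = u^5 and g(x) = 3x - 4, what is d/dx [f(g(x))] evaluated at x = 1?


Using the chain rule: (f(g(x)))' = f'(g(x)) * g'(x)
First, find g(1):
g(1) = 3 * 1 - 4 = -1
Next, f'(u) = 5u^4
And g'(x) = 3
So f'(g(1)) * g'(1)
= 5 * (-1)^4 * 3
= 5 * 1 * 3
= 15

15


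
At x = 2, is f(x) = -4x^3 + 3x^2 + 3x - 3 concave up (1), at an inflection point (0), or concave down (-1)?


Concavity is determined by the sign of f''(x).
f(x) = -4x^3 + 3x^2 + 3x - 3
f'(x) = -12x^2 + 6x + 3
f''(x) = -24x + 6
f''(2) = -24 * 2 + 6
= -48 + 6
= -42
Since f''(2) < 0, the function is concave down (-1)

-1


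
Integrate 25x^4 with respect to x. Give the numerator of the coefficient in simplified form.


Apply the power rule for integration:
integral of ax^n dx = a/(n+1) * x^(n+1) + C
integral of 25x^4 dx
= 25/5 * x^5 + C
= 5 * x^5 + C
The coefficient in lowest terms is 5 = 5/1, so its numerator is 5

5


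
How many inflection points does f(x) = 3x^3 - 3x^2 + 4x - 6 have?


Inflection points occur where f''(x) = 0 and concavity changes.
f(x) = 3x^3 - 3x^2 + 4x - 6
f'(x) = 9x^2 - 6x + 4
f''(x) = 18x - 6
Set f''(x) = 0:
18x - 6 = 0
x = 6 / 18 = 1/3
Since f''(x) is linear (degree 1), it changes sign at this point.
Therefore there is exactly 1 inflection point.

1


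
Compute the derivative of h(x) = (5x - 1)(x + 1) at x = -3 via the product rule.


Let u(x) = 5x - 1 and v(x) = x + 1
u'(x) = 5
v'(x) = 1
Product rule: h'(x) = u'(x)*v(x) + u(x)*v'(x)
= 5 * (x + 1) + (5x - 1) * 1
At x = -3:
u(-3) = 5 * (-3) - 1 = -16
v(-3) = 1 * (-3) + 1 = -2
h'(-3) = 5 * (-2) + (-16) * 1
= -10 - 16
= -26

-26


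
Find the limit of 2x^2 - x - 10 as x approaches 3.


Since polynomials are continuous, we use direct substitution.
lim(x->3) of 2x^2 - x - 10
= 2 * 3^2 - 1 * 3 - 10
= 18 - 3 - 10
= 5

5


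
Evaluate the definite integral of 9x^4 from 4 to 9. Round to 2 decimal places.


Find the antiderivative of 9x^4:
F(x) = 9/5 * x^5
Apply the Fundamental Theorem of Calculus:
F(9) - F(4)
= 9/5 * 9^5 - 9/5 * 4^5
= 9/5 * (59049 - 1024)
= 9/5 * 58025
= 104445 = 104445.00

104445.00


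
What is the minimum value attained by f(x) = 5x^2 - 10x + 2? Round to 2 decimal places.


For a quadratic f(x) = ax^2 + bx + c with a > 0, the minimum is at the vertex.
Vertex x-coordinate: x = -b/(2a)
x = -(-10) / (2 * 5)
x = 10/10 = 1
Substitute back to find the minimum value:
f(1) = 5 * 1^2 - 10 * 1 + 2
= 5 - 10 + 2
= -3 = -3.00

-3.00


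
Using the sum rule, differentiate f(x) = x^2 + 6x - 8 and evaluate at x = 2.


Differentiate term by term using power and sum rules:
f(x) = x^2 + 6x - 8
f'(x) = 2x + 6
Substitute x = 2:
f'(2) = 2 * 2 + 6
= 4 + 6
= 10

10


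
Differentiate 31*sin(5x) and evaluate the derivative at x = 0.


Apply the chain rule to differentiate 31*sin(5x):
d/dx [31*sin(5x)]
= 31 * cos(5x) * d/dx(5x)
= 31 * 5 * cos(5x)
= 155 * cos(5x)
Evaluate at x = 0:
= 155 * cos(0)
= 155 * 1
= 155

155


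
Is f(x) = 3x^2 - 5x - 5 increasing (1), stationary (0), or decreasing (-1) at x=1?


Compute f'(x) to determine behavior:
f'(x) = 6x - 5
f'(1) = 6 * 1 - 5
= 6 - 5
= 1
Since f'(1) > 0, the function is increasing (1)

1


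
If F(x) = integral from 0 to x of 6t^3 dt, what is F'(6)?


By the Fundamental Theorem of Calculus (Part 1):
If F(x) = integral from 0 to x of f(t) dt, then F'(x) = f(x)
Here f(t) = 6t^3
So F'(x) = 6x^3
Evaluate at x = 6:
F'(6) = 6 * 6^3
= 6 * 216
= 1296

1296


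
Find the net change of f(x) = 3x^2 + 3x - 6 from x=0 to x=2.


Net change = f(b) - f(a)
f(x) = 3x^2 + 3x - 6
Compute f(2):
f(2) = 3 * 2^2 + 3 * 2 - 6
= 12 + 6 - 6
= 12
Compute f(0):
f(0) = 3 * 0^2 + 3 * 0 - 6
= 0 + 0 - 6
= -6
Net change = 12 - (-6) = 18

18


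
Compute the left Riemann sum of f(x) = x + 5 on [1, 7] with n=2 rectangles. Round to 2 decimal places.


Left Riemann sum uses left endpoints of each subinterval.
Interval: [1, 7], n = 2
dx = (7 - 1) / 2 = 3
Left endpoints: [1, 4]
f values: [6, 9]
Sum = dx * (sum of f values)
= 3 * 15
= 45 = 45.00

45.00
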